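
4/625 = 4/625 = 0.01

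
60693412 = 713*85124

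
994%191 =39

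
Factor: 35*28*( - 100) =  - 2^4*5^3*7^2 =- 98000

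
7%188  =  7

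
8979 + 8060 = 17039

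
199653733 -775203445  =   - 575549712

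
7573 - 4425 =3148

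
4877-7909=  - 3032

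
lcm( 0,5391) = 0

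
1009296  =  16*63081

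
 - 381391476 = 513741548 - 895133024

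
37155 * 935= 34739925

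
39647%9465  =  1787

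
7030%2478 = 2074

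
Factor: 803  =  11^1*73^1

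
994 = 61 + 933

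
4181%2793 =1388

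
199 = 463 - 264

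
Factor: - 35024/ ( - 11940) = 2^2*3^( - 1 ) *5^(  -  1)* 11^1 =44/15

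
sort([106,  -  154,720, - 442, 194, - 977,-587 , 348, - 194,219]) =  [  -  977,-587,  -  442, - 194, - 154, 106,194  ,  219,348, 720]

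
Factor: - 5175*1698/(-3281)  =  2^1*3^3* 5^2*17^( - 1 )*23^1*193^( - 1 )* 283^1 = 8787150/3281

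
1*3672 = 3672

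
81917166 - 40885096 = 41032070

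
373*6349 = 2368177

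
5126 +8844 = 13970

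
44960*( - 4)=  - 179840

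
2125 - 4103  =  -1978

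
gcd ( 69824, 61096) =8728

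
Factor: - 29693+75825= 2^2*19^1*607^1 = 46132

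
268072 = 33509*8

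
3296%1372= 552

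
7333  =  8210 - 877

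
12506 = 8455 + 4051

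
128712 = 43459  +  85253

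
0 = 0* (-675) 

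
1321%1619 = 1321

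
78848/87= 78848/87 = 906.30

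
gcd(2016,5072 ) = 16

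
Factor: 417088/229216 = 686/377 = 2^1*7^3*13^( - 1 )*29^( - 1) 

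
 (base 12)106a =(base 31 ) 1RC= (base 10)1810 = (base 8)3422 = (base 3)2111001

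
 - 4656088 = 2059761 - 6715849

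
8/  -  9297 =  - 8/9297= -  0.00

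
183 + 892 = 1075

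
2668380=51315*52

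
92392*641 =59223272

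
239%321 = 239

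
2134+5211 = 7345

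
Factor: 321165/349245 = 183/199 = 3^1* 61^1 * 199^( -1 )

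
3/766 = 3/766 = 0.00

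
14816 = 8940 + 5876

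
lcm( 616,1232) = 1232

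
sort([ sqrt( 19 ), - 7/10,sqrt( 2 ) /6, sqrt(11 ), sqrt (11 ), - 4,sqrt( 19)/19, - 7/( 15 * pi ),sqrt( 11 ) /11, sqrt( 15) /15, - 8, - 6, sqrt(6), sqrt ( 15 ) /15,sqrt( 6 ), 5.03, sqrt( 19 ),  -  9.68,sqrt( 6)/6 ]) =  [ - 9.68,-8, - 6, -4, - 7/10, - 7/( 15*pi), sqrt (19)/19,sqrt( 2 ) /6,sqrt ( 15)/15,sqrt( 15) /15,sqrt ( 11)/11,sqrt (6)/6,sqrt( 6),sqrt(6 ), sqrt( 11), sqrt( 11 ),sqrt( 19),sqrt( 19 ),5.03]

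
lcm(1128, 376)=1128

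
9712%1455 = 982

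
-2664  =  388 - 3052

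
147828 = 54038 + 93790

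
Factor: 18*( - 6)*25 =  - 2700 = - 2^2*3^3*5^2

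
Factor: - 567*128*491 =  - 35634816 = - 2^7*3^4*7^1*491^1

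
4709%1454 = 347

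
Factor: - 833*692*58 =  - 33433288 = -2^3*7^2* 17^1*29^1*173^1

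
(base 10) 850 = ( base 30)sa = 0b1101010010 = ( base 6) 3534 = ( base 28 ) 12a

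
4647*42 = 195174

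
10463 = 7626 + 2837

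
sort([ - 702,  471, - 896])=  [ - 896, - 702, 471]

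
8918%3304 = 2310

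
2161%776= 609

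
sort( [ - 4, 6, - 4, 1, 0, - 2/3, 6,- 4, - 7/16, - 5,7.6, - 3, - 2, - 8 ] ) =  [ - 8 , - 5, - 4, - 4, - 4, - 3,-2, - 2/3,-7/16 , 0, 1,6, 6, 7.6 ]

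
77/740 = 77/740 = 0.10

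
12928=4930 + 7998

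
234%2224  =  234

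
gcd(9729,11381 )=1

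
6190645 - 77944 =6112701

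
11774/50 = 5887/25 = 235.48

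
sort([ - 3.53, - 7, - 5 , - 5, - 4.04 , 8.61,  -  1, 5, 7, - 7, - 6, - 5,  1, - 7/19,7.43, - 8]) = [-8, - 7, - 7, - 6, - 5,  -  5 ,- 5 , -4.04, - 3.53, - 1, - 7/19,  1, 5 , 7, 7.43, 8.61]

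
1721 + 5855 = 7576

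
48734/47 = 1036 + 42/47  =  1036.89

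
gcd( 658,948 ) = 2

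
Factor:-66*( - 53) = 2^1*3^1*11^1*53^1 =3498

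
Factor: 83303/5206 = 2^( - 1)*11^1*19^ ( - 1)*137^( - 1)*7573^1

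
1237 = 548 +689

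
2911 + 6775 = 9686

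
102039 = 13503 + 88536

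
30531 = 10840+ 19691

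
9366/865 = 9366/865 = 10.83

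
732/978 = 122/163 = 0.75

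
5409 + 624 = 6033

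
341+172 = 513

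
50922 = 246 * 207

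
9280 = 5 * 1856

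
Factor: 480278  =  2^1*240139^1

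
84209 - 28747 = 55462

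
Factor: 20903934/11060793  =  6967978/3686931  =  2^1*3^(-3) * 19^( - 1 )*43^1*7187^( - 1)*81023^1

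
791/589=791/589 = 1.34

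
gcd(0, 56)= 56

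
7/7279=7/7279 = 0.00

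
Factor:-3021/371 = -3^1*7^( - 1 )*19^1 = - 57/7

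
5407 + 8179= 13586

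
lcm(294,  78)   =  3822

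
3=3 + 0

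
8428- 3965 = 4463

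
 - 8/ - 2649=8/2649=0.00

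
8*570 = 4560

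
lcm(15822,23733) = 47466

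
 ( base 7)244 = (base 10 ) 130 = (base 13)A0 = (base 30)4a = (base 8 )202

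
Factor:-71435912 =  - 2^3*337^1 * 26497^1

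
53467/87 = 614 + 49/87 = 614.56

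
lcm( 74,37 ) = 74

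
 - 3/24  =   -1 + 7/8=-  0.12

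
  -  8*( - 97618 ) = 780944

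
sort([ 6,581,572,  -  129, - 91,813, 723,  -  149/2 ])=[ - 129, - 91, - 149/2,  6,572,581,  723,813 ]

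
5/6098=5/6098 = 0.00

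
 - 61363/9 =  - 61363/9= - 6818.11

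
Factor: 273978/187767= 2^1*491^1*673^ (  -  1 ) =982/673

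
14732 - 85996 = - 71264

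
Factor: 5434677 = 3^2  *  603853^1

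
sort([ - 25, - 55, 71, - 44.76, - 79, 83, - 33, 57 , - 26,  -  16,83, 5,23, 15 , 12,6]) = [-79, - 55, - 44.76,  -  33, - 26,-25 , - 16,  5, 6, 12,  15,23,57,71,83,  83] 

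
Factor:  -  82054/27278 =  - 7^1 *23^( - 1)*593^(-1 )*5861^1 = - 41027/13639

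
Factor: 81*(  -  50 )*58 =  - 234900 = - 2^2*3^4*5^2*29^1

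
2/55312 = 1/27656 = 0.00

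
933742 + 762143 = 1695885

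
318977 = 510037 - 191060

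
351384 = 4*87846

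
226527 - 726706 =  -  500179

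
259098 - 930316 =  - 671218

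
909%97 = 36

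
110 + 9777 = 9887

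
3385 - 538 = 2847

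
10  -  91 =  - 81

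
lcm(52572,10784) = 420576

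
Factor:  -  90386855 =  - 5^1*13^1*31^2*1447^1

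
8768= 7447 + 1321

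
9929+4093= 14022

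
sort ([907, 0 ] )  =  [ 0,907]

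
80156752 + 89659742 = 169816494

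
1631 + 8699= 10330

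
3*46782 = 140346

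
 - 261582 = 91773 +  - 353355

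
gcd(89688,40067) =1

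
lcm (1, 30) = 30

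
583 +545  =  1128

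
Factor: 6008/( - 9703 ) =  - 2^3*31^( - 1) * 313^(  -  1)*751^1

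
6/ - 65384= - 1 + 32689/32692 = - 0.00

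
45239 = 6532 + 38707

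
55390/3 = 55390/3 = 18463.33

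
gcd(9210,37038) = 6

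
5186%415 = 206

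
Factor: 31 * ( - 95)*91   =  -267995  =  - 5^1*7^1*13^1*19^1*31^1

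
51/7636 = 51/7636 = 0.01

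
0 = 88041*0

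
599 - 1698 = - 1099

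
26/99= 26/99 = 0.26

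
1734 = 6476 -4742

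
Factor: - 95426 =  - 2^1 * 47713^1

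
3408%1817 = 1591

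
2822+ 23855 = 26677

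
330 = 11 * 30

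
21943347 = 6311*3477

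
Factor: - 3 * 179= - 3^1*179^1 = -  537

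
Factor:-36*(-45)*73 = 118260  =  2^2*3^4*5^1*73^1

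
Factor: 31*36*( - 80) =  - 2^6*3^2*5^1*31^1 = - 89280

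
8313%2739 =96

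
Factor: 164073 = 3^1  *  7^1 * 13^1*601^1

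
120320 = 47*2560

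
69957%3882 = 81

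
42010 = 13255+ 28755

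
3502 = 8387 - 4885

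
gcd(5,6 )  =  1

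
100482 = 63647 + 36835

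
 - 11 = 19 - 30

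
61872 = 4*15468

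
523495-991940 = -468445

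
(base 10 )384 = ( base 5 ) 3014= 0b110000000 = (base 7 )1056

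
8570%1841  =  1206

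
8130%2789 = 2552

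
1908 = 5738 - 3830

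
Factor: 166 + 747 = 913 = 11^1*83^1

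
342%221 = 121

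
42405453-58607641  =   - 16202188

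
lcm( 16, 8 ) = 16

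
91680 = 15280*6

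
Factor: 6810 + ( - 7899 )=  - 1089 = -3^2*11^2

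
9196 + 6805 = 16001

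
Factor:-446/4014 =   -  1/9 = -3^(-2 ) 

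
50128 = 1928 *26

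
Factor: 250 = 2^1*5^3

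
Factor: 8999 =8999^1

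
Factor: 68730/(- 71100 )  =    -  29/30=   -2^(-1)*3^( - 1)  *5^( - 1 )*29^1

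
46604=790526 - 743922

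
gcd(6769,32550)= 7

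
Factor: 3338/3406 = 13^(-1)*131^(-1 )*1669^1= 1669/1703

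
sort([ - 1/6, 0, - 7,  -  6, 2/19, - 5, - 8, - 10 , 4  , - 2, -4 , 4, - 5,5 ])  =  [ - 10,-8, - 7,-6, - 5 , - 5, - 4, - 2, - 1/6, 0, 2/19, 4, 4,5 ] 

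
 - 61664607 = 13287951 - 74952558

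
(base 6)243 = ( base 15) 69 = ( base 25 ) 3o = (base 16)63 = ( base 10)99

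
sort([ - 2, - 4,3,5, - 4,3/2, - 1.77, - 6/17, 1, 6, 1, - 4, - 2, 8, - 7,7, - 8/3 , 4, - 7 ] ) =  [-7, - 7,-4, - 4, - 4, - 8/3, - 2,-2, - 1.77, - 6/17, 1, 1 , 3/2,3 , 4, 5, 6,7, 8]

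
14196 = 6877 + 7319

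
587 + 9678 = 10265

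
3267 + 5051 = 8318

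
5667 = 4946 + 721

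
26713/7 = 3816 + 1/7 = 3816.14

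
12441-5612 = 6829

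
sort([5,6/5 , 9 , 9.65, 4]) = [ 6/5,4,5,9 , 9.65 ]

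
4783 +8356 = 13139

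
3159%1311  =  537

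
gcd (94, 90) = 2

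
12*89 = 1068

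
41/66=41/66= 0.62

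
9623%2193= 851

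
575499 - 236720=338779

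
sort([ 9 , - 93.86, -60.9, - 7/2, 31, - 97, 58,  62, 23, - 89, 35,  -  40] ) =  [  -  97,- 93.86, - 89, - 60.9, - 40,  -  7/2,9,  23,31,35 , 58, 62]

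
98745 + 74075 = 172820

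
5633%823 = 695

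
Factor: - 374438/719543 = -2^1*11^ (-1 ) * 65413^(-1)*187219^1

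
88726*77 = 6831902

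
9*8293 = 74637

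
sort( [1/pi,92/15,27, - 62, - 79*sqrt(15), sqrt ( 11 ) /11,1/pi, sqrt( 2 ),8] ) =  [ - 79*sqrt (15),  -  62, sqrt( 11 ) /11  ,  1/pi,1/pi, sqrt ( 2), 92/15, 8,27 ]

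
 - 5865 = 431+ - 6296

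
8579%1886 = 1035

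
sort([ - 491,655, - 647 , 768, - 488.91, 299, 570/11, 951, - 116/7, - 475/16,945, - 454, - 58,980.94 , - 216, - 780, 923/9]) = [ - 780 , - 647, - 491, - 488.91,-454, - 216, - 58,  -  475/16 , - 116/7, 570/11,923/9 , 299 , 655, 768,  945, 951 , 980.94 ] 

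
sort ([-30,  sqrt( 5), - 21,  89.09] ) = [ - 30, - 21 , sqrt(5), 89.09]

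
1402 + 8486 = 9888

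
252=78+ 174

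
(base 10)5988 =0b1011101100100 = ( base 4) 1131210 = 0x1764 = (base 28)7ho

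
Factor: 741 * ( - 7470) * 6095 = - 33737470650 = -  2^1*3^3*5^2*13^1*19^1*23^1*53^1 * 83^1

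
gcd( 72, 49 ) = 1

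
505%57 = 49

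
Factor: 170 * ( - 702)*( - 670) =2^3*3^3*5^2* 13^1*17^1*67^1=79957800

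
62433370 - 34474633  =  27958737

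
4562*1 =4562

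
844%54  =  34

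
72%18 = 0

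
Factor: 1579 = 1579^1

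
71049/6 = 23683/2  =  11841.50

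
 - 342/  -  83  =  342/83 = 4.12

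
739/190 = 739/190 = 3.89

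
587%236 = 115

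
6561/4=1640+1/4 = 1640.25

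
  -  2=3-5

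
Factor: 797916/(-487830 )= - 826/505  =  -2^1*5^( - 1)*7^1*59^1 * 101^( - 1)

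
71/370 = 71/370 = 0.19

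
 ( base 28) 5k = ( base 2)10100000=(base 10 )160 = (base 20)80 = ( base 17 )97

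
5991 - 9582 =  - 3591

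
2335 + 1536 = 3871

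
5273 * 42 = 221466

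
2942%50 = 42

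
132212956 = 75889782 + 56323174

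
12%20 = 12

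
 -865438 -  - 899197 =33759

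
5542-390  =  5152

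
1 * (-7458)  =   - 7458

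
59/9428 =59/9428 = 0.01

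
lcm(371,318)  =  2226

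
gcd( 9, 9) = 9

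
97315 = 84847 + 12468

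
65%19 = 8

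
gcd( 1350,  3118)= 2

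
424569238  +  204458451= 629027689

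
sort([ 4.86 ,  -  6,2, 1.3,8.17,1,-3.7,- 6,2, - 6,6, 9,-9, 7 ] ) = [ -9, - 6, -6, - 6, - 3.7,1, 1.3,2,2,4.86,6,7,8.17,9 ] 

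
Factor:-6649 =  - 61^1* 109^1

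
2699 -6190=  - 3491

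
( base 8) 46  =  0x26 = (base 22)1G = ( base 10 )38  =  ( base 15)28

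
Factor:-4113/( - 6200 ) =2^ ( - 3)*3^2*5^ ( - 2 )*31^(-1)*457^1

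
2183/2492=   2183/2492 = 0.88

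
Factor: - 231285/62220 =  - 2^( - 2 )*61^( - 1 ) * 907^1 = - 907/244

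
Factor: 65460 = 2^2*3^1*5^1*1091^1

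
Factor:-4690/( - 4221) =2^1*3^(  -  2)*5^1 =10/9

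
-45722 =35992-81714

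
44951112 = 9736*4617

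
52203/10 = 5220 + 3/10  =  5220.30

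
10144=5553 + 4591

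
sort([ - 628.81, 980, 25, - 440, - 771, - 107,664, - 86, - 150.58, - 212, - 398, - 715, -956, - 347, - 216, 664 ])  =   [ - 956,  -  771, - 715, - 628.81,- 440, - 398, - 347, - 216,-212,  -  150.58, - 107,-86,25, 664, 664,  980 ]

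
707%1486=707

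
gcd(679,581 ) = 7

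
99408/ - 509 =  - 196+356/509 = - 195.30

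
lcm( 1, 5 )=5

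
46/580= 23/290 = 0.08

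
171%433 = 171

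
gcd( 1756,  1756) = 1756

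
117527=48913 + 68614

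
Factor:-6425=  - 5^2*257^1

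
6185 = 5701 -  - 484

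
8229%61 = 55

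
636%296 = 44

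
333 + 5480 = 5813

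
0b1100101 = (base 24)45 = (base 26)3N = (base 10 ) 101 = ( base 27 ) 3k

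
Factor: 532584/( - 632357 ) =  - 2^3*3^2 * 11^( - 1)*13^1 * 569^1*57487^( - 1 ) 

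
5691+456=6147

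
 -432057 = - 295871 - 136186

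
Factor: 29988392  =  2^3*7^2*113^1*677^1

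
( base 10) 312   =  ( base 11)264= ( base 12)220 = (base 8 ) 470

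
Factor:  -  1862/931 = -2 = - 2^1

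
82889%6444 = 5561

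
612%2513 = 612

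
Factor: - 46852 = -2^2 *13^1 * 17^1*53^1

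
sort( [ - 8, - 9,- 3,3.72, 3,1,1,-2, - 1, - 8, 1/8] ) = [ - 9,-8,-8, - 3, - 2, - 1,1/8,1,1,3,3.72 ] 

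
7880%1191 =734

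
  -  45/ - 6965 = 9/1393 = 0.01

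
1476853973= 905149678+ 571704295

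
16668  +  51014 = 67682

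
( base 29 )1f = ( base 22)20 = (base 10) 44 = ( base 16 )2c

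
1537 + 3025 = 4562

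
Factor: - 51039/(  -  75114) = 2^(-1) * 3^( - 1) * 13^ ( - 1 )*53^1 =53/78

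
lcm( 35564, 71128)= 71128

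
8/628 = 2/157  =  0.01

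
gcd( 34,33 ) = 1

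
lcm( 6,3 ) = 6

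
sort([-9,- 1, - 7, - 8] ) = [ - 9,-8, - 7, - 1]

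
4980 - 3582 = 1398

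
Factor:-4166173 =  - 11^1*17^1*22279^1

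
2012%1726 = 286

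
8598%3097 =2404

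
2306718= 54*42717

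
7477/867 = 8 + 541/867 =8.62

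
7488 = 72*104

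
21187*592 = 12542704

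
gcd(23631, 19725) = 3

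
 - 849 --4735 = 3886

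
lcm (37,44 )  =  1628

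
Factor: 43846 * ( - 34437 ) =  - 1509924702 = -2^1*3^1*11^1*13^1*883^1*1993^1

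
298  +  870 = 1168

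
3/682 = 3/682 = 0.00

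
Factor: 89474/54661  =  2^1*7^2*11^1 * 47^(-1 )*83^1*1163^( - 1)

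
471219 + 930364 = 1401583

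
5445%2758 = 2687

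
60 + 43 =103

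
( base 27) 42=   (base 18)62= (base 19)5F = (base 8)156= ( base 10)110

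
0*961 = 0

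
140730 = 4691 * 30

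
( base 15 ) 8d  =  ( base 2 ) 10000101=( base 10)133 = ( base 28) 4l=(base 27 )4P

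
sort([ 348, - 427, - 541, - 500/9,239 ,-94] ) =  [ - 541, - 427 ,- 94,  -  500/9, 239 , 348]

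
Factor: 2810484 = 2^2*3^3*53^1*491^1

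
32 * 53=1696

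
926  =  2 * 463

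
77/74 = 77/74 = 1.04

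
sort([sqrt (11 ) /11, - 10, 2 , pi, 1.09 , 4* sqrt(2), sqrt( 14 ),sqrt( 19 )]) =[ - 10 , sqrt ( 11 ) /11, 1.09,2, pi, sqrt(14),  sqrt( 19), 4* sqrt(2)]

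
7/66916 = 7/66916  =  0.00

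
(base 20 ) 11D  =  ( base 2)110110001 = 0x1B1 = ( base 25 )H8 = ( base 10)433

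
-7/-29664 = 7/29664 = 0.00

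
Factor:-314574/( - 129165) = 962/395 = 2^1 * 5^ ( - 1) * 13^1*37^1*79^(-1) 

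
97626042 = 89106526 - - 8519516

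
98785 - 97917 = 868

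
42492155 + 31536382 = 74028537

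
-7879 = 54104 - 61983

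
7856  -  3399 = 4457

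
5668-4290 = 1378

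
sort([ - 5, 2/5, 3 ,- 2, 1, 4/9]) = [-5, -2, 2/5, 4/9, 1, 3]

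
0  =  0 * 9810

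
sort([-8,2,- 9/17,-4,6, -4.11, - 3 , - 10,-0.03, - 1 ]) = [-10, - 8 ,  -  4.11, - 4, - 3,-1, - 9/17, - 0.03 , 2, 6]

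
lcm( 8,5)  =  40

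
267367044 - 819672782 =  - 552305738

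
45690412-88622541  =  - 42932129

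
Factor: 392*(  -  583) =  - 228536 = - 2^3*7^2*11^1*53^1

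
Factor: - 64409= - 29^1*2221^1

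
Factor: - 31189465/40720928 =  - 2^( - 5 )*5^1 * 59^1 * 659^( -1 )*1931^( - 1)*105727^1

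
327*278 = 90906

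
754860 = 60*12581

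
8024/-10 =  - 803 + 3/5 = - 802.40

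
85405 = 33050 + 52355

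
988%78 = 52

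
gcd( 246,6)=6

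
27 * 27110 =731970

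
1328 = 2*664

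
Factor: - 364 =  - 2^2 * 7^1 * 13^1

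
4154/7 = 4154/7 = 593.43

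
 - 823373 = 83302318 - 84125691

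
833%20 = 13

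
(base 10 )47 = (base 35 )1C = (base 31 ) 1g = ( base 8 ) 57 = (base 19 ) 29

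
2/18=1/9  =  0.11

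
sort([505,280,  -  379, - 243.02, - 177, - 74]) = [ - 379, - 243.02, - 177,- 74,280,505 ] 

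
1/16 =1/16 = 0.06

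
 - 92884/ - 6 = 15480+ 2/3 = 15480.67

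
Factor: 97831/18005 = 5^(- 1)*13^( - 1 )*19^2*271^1 * 277^(-1) 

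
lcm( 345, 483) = 2415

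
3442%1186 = 1070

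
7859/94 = 83 + 57/94 = 83.61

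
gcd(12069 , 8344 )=149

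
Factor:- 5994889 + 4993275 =-1001614= - 2^1*500807^1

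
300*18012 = 5403600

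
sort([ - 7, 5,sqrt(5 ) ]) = [ - 7, sqrt( 5 ),5]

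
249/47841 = 83/15947 = 0.01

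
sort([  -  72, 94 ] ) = [ - 72,94 ]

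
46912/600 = 5864/75 = 78.19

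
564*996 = 561744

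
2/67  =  2/67 = 0.03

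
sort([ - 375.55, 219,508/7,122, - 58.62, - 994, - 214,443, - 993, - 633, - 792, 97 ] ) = [ - 994 , - 993,-792,  -  633, - 375.55 , -214 , - 58.62,508/7,97, 122,219, 443 ]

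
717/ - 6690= - 1+1991/2230 = - 0.11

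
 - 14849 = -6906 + -7943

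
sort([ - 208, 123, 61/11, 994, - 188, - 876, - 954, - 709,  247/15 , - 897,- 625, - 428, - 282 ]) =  [ - 954, - 897, - 876, - 709, - 625, - 428, - 282, - 208,-188,61/11, 247/15, 123, 994 ]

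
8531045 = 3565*2393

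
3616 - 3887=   -  271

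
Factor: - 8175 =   -  3^1*5^2*109^1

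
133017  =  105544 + 27473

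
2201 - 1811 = 390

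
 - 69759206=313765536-383524742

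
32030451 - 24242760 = 7787691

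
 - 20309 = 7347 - 27656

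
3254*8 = 26032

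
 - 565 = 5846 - 6411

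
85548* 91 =7784868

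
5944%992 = 984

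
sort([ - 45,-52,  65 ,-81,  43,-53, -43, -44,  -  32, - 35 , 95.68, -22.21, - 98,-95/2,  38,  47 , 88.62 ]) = [  -  98, - 81, - 53, - 52,-95/2, - 45,  -  44,  -  43,  -  35,-32, - 22.21 , 38, 43,  47, 65,88.62 , 95.68 ]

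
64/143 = 64/143  =  0.45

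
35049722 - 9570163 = 25479559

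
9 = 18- 9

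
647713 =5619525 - 4971812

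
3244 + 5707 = 8951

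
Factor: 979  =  11^1*89^1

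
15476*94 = 1454744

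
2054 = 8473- 6419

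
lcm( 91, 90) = 8190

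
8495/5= 1699 = 1699.00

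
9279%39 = 36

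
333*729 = 242757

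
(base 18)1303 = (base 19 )IG5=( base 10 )6807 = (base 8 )15227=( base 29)82l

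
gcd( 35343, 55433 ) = 7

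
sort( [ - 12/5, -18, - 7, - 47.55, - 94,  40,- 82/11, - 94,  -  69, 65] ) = [ - 94, - 94, - 69,-47.55, - 18, - 82/11,-7, - 12/5,40,65] 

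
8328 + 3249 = 11577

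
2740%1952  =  788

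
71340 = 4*17835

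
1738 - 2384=- 646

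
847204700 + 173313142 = 1020517842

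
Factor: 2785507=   23^1  *163^1 * 743^1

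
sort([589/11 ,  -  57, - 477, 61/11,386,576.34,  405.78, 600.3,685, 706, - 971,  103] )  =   [ - 971  , - 477, - 57, 61/11,589/11, 103, 386 , 405.78 , 576.34,600.3, 685, 706]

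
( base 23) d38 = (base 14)276A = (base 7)26163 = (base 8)15452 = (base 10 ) 6954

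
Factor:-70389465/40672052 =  - 2^( - 2)*3^1*5^1*4692631^1*10168013^ (-1)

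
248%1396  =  248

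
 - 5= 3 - 8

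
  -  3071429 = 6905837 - 9977266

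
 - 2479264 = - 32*77477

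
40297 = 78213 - 37916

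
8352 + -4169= 4183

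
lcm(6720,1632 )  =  114240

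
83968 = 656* 128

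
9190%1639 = 995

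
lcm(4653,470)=46530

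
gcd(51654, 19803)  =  3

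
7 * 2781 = 19467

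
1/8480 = 1/8480 = 0.00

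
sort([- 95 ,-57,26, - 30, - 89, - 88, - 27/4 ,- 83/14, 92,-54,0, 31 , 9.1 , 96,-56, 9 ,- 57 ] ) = [ - 95,  -  89, - 88,- 57, - 57 ,-56, - 54,  -  30, - 27/4, - 83/14,0,9, 9.1, 26, 31 , 92, 96 ] 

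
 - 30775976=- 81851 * 376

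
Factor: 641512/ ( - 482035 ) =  - 712/535= - 2^3*5^( - 1) * 89^1 * 107^(-1)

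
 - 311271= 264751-576022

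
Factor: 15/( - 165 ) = -11^(-1 ) = -1/11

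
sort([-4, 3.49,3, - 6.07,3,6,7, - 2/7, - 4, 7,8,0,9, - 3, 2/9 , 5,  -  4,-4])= [  -  6.07, -4, - 4,-4,-4, - 3,-2/7, 0,2/9,  3,3 , 3.49,5, 6, 7,7, 8,  9]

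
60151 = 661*91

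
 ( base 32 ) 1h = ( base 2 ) 110001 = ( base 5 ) 144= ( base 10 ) 49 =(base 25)1o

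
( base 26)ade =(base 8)15710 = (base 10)7112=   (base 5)211422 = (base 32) 6U8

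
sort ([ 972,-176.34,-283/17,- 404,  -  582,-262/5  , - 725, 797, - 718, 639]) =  [-725,- 718, - 582,-404, - 176.34, -262/5, - 283/17,639,797, 972]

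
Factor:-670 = - 2^1*5^1*67^1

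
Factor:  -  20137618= - 2^1*10068809^1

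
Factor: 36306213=3^1 * 23^1*37^1 * 14221^1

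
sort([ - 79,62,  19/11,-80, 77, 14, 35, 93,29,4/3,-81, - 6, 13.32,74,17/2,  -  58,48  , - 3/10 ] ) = [ - 81, - 80, - 79, - 58, - 6, - 3/10,  4/3,19/11 , 17/2,13.32,  14,  29, 35,  48,62, 74 , 77, 93 ]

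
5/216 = 5/216=0.02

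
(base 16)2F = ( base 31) 1g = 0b101111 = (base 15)32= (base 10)47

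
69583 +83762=153345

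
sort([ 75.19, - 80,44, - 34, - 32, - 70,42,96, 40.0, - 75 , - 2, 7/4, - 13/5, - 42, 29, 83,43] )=[ - 80, - 75  , - 70, - 42, - 34,  -  32, -13/5, - 2,7/4, 29,40.0,42,43,44, 75.19, 83,96] 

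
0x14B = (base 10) 331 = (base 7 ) 652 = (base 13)1C6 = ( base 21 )fg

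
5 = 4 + 1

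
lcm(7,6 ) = 42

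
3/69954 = 1/23318= 0.00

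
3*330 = 990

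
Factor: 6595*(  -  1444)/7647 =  - 2^2*3^( - 1)*5^1*19^2*1319^1*2549^( - 1 ) = - 9523180/7647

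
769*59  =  45371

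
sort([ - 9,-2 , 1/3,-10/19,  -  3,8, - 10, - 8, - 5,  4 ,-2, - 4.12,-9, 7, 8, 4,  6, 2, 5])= [-10, - 9, - 9, - 8,-5, - 4.12, - 3, - 2, - 2, - 10/19,  1/3, 2, 4,4 , 5 , 6, 7,8, 8 ]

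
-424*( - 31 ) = 13144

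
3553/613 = 5 + 488/613 = 5.80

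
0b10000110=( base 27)4q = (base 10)134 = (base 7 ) 251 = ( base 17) 7f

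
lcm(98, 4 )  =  196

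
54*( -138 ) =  - 7452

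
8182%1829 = 866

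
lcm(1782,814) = 65934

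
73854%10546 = 32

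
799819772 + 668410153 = 1468229925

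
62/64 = 31/32 = 0.97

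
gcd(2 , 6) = 2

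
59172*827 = 48935244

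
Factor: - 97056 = - 2^5 * 3^2 * 337^1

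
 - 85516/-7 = 85516/7= 12216.57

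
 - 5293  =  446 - 5739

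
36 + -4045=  - 4009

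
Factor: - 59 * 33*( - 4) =2^2*3^1*11^1*  59^1 = 7788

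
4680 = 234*20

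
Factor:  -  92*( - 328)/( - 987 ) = -30176/987 = -  2^5*3^(  -  1 ) * 7^(-1)*23^1 *41^1*47^(-1 )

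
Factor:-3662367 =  - 3^1*131^1*9319^1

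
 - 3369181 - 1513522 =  - 4882703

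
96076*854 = 82048904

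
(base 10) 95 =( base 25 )3k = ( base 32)2v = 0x5f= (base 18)55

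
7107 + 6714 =13821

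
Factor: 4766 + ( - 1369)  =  43^1*79^1  =  3397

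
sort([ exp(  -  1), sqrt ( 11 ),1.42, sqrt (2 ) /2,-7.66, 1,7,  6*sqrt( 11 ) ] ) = [ - 7.66,exp (  -  1 ),sqrt( 2 ) /2, 1,1.42,  sqrt(11),7, 6*sqrt( 11) ] 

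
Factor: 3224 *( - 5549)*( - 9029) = 2^3*13^1*31^2 *179^1*9029^1 = 161528593304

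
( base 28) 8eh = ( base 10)6681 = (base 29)7rb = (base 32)6GP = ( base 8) 15031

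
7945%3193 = 1559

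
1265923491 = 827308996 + 438614495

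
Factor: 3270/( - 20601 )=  - 10/63 =- 2^1  *  3^( - 2) * 5^1* 7^( - 1 ) 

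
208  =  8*26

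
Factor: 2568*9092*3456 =80691572736=2^12*3^4*107^1*2273^1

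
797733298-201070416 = 596662882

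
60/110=6/11 =0.55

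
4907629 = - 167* (-29387) 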